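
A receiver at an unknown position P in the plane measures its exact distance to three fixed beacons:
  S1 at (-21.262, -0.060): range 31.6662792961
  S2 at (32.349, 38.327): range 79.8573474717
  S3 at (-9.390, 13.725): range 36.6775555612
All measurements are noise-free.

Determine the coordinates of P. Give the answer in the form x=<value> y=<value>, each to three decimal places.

x=-45.462 y=20.364

eq1: (x + 21.262)² + (y + 0.060)² = 31.6662792961²
eq2: (x − 32.349)² + (y − 38.327)² = 79.8573474717²
eq3: (x + 9.390)² + (y − 13.725)² = 36.6775555612²
eq3−eq2, eq3−eq1 (x²,y² cancel):
  83.478·x + 49.204·y = -2793.083858
  -23.744·x − 27.570·y = 518.018356
det = 83.478·-27.570 − 49.204·-23.744 = -1133.188684
x = (-2793.083858·-27.570 − 49.204·518.018356) / -1133.188684 = -45.461755
y = (83.478·518.018356 − -2793.083858·-23.744) / -1133.188684 = 20.363640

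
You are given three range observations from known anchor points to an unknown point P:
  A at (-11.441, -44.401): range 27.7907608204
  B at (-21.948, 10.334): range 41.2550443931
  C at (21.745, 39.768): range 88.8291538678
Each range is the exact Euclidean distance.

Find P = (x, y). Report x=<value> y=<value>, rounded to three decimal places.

x=-34.542 y=-28.952

eq1: (x + 11.441)² + (y + 44.401)² = 27.7907608204²
eq2: (x + 21.948)² + (y − 10.334)² = 41.2550443931²
eq3: (x − 21.745)² + (y − 39.768)² = 88.8291538678²
eq1−eq2, eq1−eq3 (x²,y² cancel):
  -21.014·x + 109.470·y = -2443.491323
  66.372·x + 168.338·y = -7166.298623
det = -21.014·168.338 − 109.470·66.372 = -10803.197572
x = (-2443.491323·168.338 − 109.470·-7166.298623) / -10803.197572 = -34.541835
y = (-21.014·-7166.298623 − -2443.491323·66.372) / -10803.197572 = -28.951799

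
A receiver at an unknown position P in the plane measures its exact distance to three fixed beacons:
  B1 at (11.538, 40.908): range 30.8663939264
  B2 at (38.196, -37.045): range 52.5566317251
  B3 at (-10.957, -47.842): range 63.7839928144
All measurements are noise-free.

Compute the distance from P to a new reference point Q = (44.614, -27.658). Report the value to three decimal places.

eq1: (x − 11.538)² + (y − 40.908)² = 30.8663939264²
eq2: (x − 38.196)² + (y + 37.045)² = 52.5566317251²
eq3: (x + 10.957)² + (y + 47.842)² = 63.7839928144²
eq2−eq3, eq2−eq1 (x²,y² cancel):
  -98.306·x − 21.594·y = -1728.551829
  -53.316·x + 155.906·y = 784.788731
det = -98.306·155.906 − -21.594·-53.316 = -16477.800940
x = (-1728.551829·155.906 − -21.594·784.788731) / -16477.800940 = 15.326370
y = (-98.306·784.788731 − -1728.551829·-53.316) / -16477.800940 = 10.274970
|P − Q| = √((15.326370 − 44.614)² + (10.274970 − -27.658)²) = 47.923642

47.924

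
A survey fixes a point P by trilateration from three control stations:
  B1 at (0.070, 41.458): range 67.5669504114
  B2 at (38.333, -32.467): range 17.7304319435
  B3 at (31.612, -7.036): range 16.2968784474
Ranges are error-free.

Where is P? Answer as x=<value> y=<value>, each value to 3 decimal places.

eq1: (x − 0.070)² + (y − 41.458)² = 67.5669504114²
eq2: (x − 38.333)² + (y + 32.467)² = 17.7304319435²
eq3: (x − 31.612)² + (y + 7.036)² = 16.2968784474²
eq1−eq3, eq1−eq2 (x²,y² cancel):
  63.084·x − 96.988·y = 3629.757717
  76.526·x − 147.850·y = 5055.678885
det = 63.084·-147.850 − -96.988·76.526 = -1904.865712
x = (3629.757717·-147.850 − -96.988·5055.678885) / -1904.865712 = 24.316410
y = (63.084·5055.678885 − 3629.757717·76.526) / -1904.865712 = -21.608666

x=24.316 y=-21.609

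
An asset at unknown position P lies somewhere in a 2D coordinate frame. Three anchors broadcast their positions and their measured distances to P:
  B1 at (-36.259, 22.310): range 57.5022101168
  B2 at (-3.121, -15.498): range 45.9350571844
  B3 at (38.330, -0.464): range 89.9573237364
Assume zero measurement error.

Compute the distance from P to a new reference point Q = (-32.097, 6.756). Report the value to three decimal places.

43.238

eq1: (x + 36.259)² + (y − 22.310)² = 57.5022101168²
eq2: (x + 3.121)² + (y + 15.498)² = 45.9350571844²
eq3: (x − 38.330)² + (y + 0.464)² = 89.9573237364²
eq2−eq3, eq2−eq1 (x²,y² cancel):
  82.902·x + 30.068·y = -4762.815064
  -66.276·x + 75.616·y = 366.047846
det = 82.902·75.616 − 30.068·-66.276 = 8261.504400
x = (-4762.815064·75.616 − 30.068·366.047846) / 8261.504400 = -44.925395
y = (82.902·366.047846 − -4762.815064·-66.276) / 8261.504400 = -34.535385
|P − Q| = √((-44.925395 − -32.097)² + (-34.535385 − 6.756)²) = 43.238249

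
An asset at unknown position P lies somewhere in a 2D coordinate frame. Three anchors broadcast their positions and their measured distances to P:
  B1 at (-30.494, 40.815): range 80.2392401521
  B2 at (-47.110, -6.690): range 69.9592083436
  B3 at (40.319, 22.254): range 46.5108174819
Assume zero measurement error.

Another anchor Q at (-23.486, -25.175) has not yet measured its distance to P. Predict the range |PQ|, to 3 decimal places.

eq1: (x + 30.494)² + (y − 40.815)² = 80.2392401521²
eq2: (x + 47.110)² + (y + 6.690)² = 69.9592083436²
eq3: (x − 40.319)² + (y − 22.254)² = 46.5108174819²
eq2−eq3, eq2−eq1 (x²,y² cancel):
  174.858·x + 57.888·y = 2587.788766
  33.232·x + 95.010·y = -1212.404767
det = 174.858·95.010 − 57.888·33.232 = 14689.524564
x = (2587.788766·95.010 − 57.888·-1212.404767) / 14689.524564 = 21.515298
y = (174.858·-1212.404767 − 2587.788766·33.232) / 14689.524564 = -20.286298
|P − Q| = √((21.515298 − -23.486)² + (-20.286298 − -25.175)²) = 45.266060

45.266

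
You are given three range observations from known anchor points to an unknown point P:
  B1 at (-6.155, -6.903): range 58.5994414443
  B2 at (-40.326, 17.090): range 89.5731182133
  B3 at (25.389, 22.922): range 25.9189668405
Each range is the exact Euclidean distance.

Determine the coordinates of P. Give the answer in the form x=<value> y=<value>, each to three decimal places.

x=49.131 y=12.524

eq1: (x + 6.155)² + (y + 6.903)² = 58.5994414443²
eq2: (x + 40.326)² + (y − 17.090)² = 89.5731182133²
eq3: (x − 25.389)² + (y − 22.922)² = 25.9189668405²
eq3−eq2, eq3−eq1 (x²,y² cancel):
  -131.430·x − 11.664·y = -6603.315693
  -63.088·x − 59.650·y = -3846.585666
det = -131.430·-59.650 − -11.664·-63.088 = 7103.941068
x = (-6603.315693·-59.650 − -11.664·-3846.585666) / 7103.941068 = 49.130645
y = (-131.430·-3846.585666 − -6603.315693·-63.088) / 7103.941068 = 12.523580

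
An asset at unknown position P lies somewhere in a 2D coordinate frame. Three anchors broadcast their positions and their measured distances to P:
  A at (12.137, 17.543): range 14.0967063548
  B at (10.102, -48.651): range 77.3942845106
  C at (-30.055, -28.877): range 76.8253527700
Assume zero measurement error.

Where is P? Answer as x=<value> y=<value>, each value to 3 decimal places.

x=21.739 y=27.863

eq1: (x − 12.137)² + (y − 17.543)² = 14.0967063548²
eq2: (x − 10.102)² + (y + 48.651)² = 77.3942845106²
eq3: (x + 30.055)² + (y + 28.877)² = 76.8253527700²
eq2−eq1, eq2−eq3 (x²,y² cancel):
  4.070·x + 132.388·y = 3777.251558
  -80.314·x + 39.548·y = -644.045604
det = 4.070·39.548 − 132.388·-80.314 = 10793.570192
x = (3777.251558·39.548 − 132.388·-644.045604) / 10793.570192 = 21.739485
y = (4.070·-644.045604 − 3777.251558·-80.314) / 10793.570192 = 27.863340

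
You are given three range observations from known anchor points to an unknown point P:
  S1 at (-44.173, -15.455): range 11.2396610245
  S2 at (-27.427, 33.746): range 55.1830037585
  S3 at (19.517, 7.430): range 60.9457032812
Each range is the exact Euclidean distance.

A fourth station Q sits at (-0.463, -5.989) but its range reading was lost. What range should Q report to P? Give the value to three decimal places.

eq1: (x + 44.173)² + (y + 15.455)² = 11.2396610245²
eq2: (x + 27.427)² + (y − 33.746)² = 55.1830037585²
eq3: (x − 19.517)² + (y − 7.430)² = 60.9457032812²
eq2−eq3, eq2−eq1 (x²,y² cancel):
  93.888·x − 52.632·y = -2124.129501
  -33.492·x − 98.402·y = 3217.912033
det = 93.888·-98.402 − -52.632·-33.492 = -11001.517920
x = (-2124.129501·-98.402 − -52.632·3217.912033) / -11001.517920 = -34.393775
y = (93.888·3217.912033 − -2124.129501·-33.492) / -11001.517920 = -20.995465
|P − Q| = √((-34.393775 − -0.463)² + (-20.995465 − -5.989)²) = 37.101098

37.101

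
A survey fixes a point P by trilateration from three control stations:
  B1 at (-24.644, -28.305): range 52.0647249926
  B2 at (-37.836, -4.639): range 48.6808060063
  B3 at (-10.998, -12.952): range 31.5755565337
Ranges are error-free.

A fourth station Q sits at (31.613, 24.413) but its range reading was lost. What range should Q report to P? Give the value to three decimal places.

26.695

eq1: (x + 24.644)² + (y + 28.305)² = 52.0647249926²
eq2: (x + 37.836)² + (y + 4.639)² = 48.6808060063²
eq3: (x + 10.998)² + (y + 12.952)² = 31.5755565337²
eq1−eq2, eq1−eq3 (x²,y² cancel):
  -26.384·x + 47.332·y = 385.498171
  27.292·x + 30.706·y = 593.930365
det = -26.384·30.706 − 47.332·27.292 = -2101.932048
x = (385.498171·30.706 − 47.332·593.930365) / -2101.932048 = 7.742784
y = (-26.384·593.930365 − 385.498171·27.292) / -2101.932048 = 12.460572
|P − Q| = √((7.742784 − 31.613)² + (12.460572 − 24.413)²) = 26.695463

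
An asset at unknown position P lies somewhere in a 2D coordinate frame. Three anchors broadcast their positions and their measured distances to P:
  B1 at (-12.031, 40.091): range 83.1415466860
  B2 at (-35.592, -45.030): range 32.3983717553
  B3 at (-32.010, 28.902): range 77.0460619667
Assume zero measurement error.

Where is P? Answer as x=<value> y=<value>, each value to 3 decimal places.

eq1: (x + 12.031)² + (y − 40.091)² = 83.1415466860²
eq2: (x + 35.592)² + (y + 45.030)² = 32.3983717553²
eq3: (x + 32.010)² + (y − 28.902)² = 77.0460619667²
eq3−eq2, eq3−eq1 (x²,y² cancel):
  -7.164·x − 147.864·y = 6320.966832
  39.958·x + 22.378·y = -1084.353583
det = -7.164·22.378 − -147.864·39.958 = 5748.033720
x = (6320.966832·22.378 − -147.864·-1084.353583) / 5748.033720 = -3.285691
y = (-7.164·-1084.353583 − 6320.966832·39.958) / 5748.033720 = -42.589326

x=-3.286 y=-42.589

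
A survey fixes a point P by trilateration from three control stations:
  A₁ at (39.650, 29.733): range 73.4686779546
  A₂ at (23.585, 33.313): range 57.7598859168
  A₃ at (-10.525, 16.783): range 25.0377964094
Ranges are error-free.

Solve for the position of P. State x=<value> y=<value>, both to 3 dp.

x=-33.733 y=26.180

eq1: (x − 39.650)² + (y − 29.733)² = 73.4686779546²
eq2: (x − 23.585)² + (y − 33.313)² = 57.7598859168²
eq3: (x + 10.525)² + (y − 16.783)² = 25.0377964094²
eq2−eq1, eq2−eq3 (x²,y² cancel):
  32.130·x − 7.160·y = -1271.276624
  -68.220·x − 33.060·y = 1435.749692
det = 32.130·-33.060 − -7.160·-68.220 = -1550.673000
x = (-1271.276624·-33.060 − -7.160·1435.749692) / -1550.673000 = -33.732691
y = (32.130·1435.749692 − -1271.276624·-68.220) / -1550.673000 = 26.179506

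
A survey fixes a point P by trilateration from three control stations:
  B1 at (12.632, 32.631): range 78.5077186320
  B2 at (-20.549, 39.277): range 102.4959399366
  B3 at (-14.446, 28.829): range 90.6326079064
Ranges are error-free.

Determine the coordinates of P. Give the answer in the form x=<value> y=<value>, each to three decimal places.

x=46.631 y=-38.133

eq1: (x − 12.632)² + (y − 32.631)² = 78.5077186320²
eq2: (x + 20.549)² + (y − 39.277)² = 102.4959399366²
eq3: (x + 14.446)² + (y − 28.829)² = 90.6326079064²
eq3−eq2, eq3−eq1 (x²,y² cancel):
  -12.206·x + 20.896·y = -1366.002115
  54.156·x + 7.604·y = 2235.359159
det = -12.206·7.604 − 20.896·54.156 = -1224.458200
x = (-1366.002115·7.604 − 20.896·2235.359159) / -1224.458200 = 46.630538
y = (-12.206·2235.359159 − -1366.002115·54.156) / -1224.458200 = -38.133124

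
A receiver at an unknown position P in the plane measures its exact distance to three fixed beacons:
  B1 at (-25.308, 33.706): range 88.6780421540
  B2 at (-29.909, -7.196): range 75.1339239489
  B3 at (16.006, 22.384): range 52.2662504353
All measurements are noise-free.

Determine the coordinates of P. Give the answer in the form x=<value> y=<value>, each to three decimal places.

eq1: (x + 25.308)² + (y − 33.706)² = 88.6780421540²
eq2: (x + 29.909)² + (y + 7.196)² = 75.1339239489²
eq3: (x − 16.006)² + (y − 22.384)² = 52.2662504353²
eq3−eq1, eq3−eq2 (x²,y² cancel):
  -82.628·x + 22.644·y = -4112.680418
  -91.830·x − 59.160·y = -2724.250388
det = -82.628·-59.160 − 22.644·-91.830 = 6967.671000
x = (-4112.680418·-59.160 − 22.644·-2724.250388) / 6967.671000 = 43.772747
y = (-82.628·-2724.250388 − -4112.680418·-91.830) / 6967.671000 = -21.896568

x=43.773 y=-21.897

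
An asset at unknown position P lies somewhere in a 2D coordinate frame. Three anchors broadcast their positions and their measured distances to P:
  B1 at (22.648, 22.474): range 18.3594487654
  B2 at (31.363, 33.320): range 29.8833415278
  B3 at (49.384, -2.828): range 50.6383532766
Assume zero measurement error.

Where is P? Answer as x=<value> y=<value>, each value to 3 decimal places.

x=4.403 y=20.430

eq1: (x − 22.648)² + (y − 22.474)² = 18.3594487654²
eq2: (x − 31.363)² + (y − 33.320)² = 29.8833415278²
eq3: (x − 49.384)² + (y + 2.828)² = 50.6383532766²
eq3−eq1, eq3−eq2 (x²,y² cancel):
  -53.472·x + 50.604·y = 798.409004
  -36.042·x + 72.296·y = 1318.311851
det = -53.472·72.296 − 50.604·-36.042 = -2041.942344
x = (798.409004·72.296 − 50.604·1318.311851) / -2041.942344 = 4.402708
y = (-53.472·1318.311851 − 798.409004·-36.042) / -2041.942344 = 20.429820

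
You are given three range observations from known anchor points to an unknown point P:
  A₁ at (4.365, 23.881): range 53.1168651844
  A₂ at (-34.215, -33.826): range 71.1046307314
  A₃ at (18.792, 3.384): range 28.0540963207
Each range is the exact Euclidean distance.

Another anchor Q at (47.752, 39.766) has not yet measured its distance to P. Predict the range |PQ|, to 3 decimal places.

eq1: (x − 4.365)² + (y − 23.881)² = 53.1168651844²
eq2: (x + 34.215)² + (y + 33.826)² = 71.1046307314²
eq3: (x − 18.792)² + (y − 3.384)² = 28.0540963207²
eq1−eq3, eq1−eq2 (x²,y² cancel):
  28.854·x − 40.994·y = 1809.604381
  -77.160·x − 115.414·y = -508.958029
det = 28.854·-115.414 − -40.994·-77.160 = -6493.252596
x = (1809.604381·-115.414 − -40.994·-508.958029) / -6493.252596 = 35.377941
y = (28.854·-508.958029 − 1809.604381·-77.160) / -6493.252596 = -19.242067
|P − Q| = √((35.377941 − 47.752)² + (-19.242067 − 39.766)²) = 60.291536

60.292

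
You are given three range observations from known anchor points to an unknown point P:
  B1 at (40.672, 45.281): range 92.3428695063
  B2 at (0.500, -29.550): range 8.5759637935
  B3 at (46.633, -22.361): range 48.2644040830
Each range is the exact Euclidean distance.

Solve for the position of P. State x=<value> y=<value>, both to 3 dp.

eq1: (x − 40.672)² + (y − 45.281)² = 92.3428695063²
eq2: (x − 0.500)² + (y + 29.550)² = 8.5759637935²
eq3: (x − 46.633)² + (y + 22.361)² = 48.2644040830²
eq2−eq1, eq2−eq3 (x²,y² cancel):
  80.344·x + 149.662·y = -5622.530349
  92.266·x + 14.378·y = -454.707036
det = 80.344·14.378 − 149.662·92.266 = -12653.528060
x = (-5622.530349·14.378 − 149.662·-454.707036) / -12653.528060 = 1.010657
y = (80.344·-454.707036 − -5622.530349·92.266) / -12653.528060 = -38.110747

x=1.011 y=-38.111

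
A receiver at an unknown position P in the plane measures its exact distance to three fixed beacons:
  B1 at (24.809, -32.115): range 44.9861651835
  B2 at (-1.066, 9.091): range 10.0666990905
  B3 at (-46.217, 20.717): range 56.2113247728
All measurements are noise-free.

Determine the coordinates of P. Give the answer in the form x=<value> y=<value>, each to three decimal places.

x=8.961 y=9.987

eq1: (x − 24.809)² + (y + 32.115)² = 44.9861651835²
eq2: (x + 1.066)² + (y − 9.091)² = 10.0666990905²
eq3: (x + 46.217)² + (y − 20.717)² = 56.2113247728²
eq3−eq2, eq3−eq1 (x²,y² cancel):
  90.302·x − 23.252·y = 576.952061
  142.052·x − 105.664·y = 217.612503
det = 90.302·-105.664 − -23.252·142.052 = -6238.677424
x = (576.952061·-105.664 − -23.252·217.612503) / -6238.677424 = 8.960735
y = (90.302·217.612503 − 576.952061·142.052) / -6238.677424 = 9.987109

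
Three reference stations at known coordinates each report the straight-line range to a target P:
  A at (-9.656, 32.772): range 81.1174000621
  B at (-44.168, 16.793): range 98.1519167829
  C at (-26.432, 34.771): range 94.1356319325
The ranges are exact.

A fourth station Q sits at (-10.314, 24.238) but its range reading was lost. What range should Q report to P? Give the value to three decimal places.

75.235

eq1: (x + 9.656)² + (y − 32.772)² = 81.1174000621²
eq2: (x + 44.168)² + (y − 16.793)² = 98.1519167829²
eq3: (x + 26.432)² + (y − 34.771)² = 94.1356319325²
eq3−eq2, eq3−eq1 (x²,y² cancel):
  -35.472·x − 35.956·y = -447.137561
  33.552·x − 3.998·y = 1541.053861
det = -35.472·-3.998 − -35.956·33.552 = 1348.212768
x = (-447.137561·-3.998 − -35.956·1541.053861) / 1348.212768 = 42.424898
y = (-35.472·1541.053861 − -447.137561·33.552) / 1348.212768 = -29.418133
|P − Q| = √((42.424898 − -10.314)² + (-29.418133 − 24.238)²) = 75.235444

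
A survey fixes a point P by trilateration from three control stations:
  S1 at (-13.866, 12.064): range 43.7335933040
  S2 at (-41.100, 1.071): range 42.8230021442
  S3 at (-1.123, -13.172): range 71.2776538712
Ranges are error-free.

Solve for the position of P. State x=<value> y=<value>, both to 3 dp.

eq1: (x + 13.866)² + (y − 12.064)² = 43.7335933040²
eq2: (x + 41.100)² + (y − 1.071)² = 42.8230021442²
eq3: (x + 1.123)² + (y + 13.172)² = 71.2776538712²
eq1−eq3, eq1−eq2 (x²,y² cancel):
  25.486·x − 50.472·y = -3330.920097
  -54.468·x − 21.986·y = 1431.368660
det = 25.486·-21.986 − -50.472·-54.468 = -3309.444092
x = (-3330.920097·-21.986 − -50.472·1431.368660) / -3309.444092 = -43.958334
y = (25.486·1431.368660 − -3330.920097·-54.468) / -3309.444092 = 43.798502

x=-43.958 y=43.799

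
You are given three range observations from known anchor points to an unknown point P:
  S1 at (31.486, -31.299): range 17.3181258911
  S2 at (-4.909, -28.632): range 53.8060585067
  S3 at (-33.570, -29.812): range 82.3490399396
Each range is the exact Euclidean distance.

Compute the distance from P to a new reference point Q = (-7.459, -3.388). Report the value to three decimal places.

63.525

eq1: (x − 31.486)² + (y + 31.299)² = 17.3181258911²
eq2: (x + 4.909)² + (y + 28.632)² = 53.8060585067²
eq3: (x + 33.570)² + (y + 29.812)² = 82.3490399396²
eq1−eq3, eq1−eq2 (x²,y² cancel):
  -130.112·x + 2.974·y = -6436.742248
  -72.790·x + 5.334·y = -3722.280340
det = -130.112·5.334 − 2.974·-72.790 = -477.539948
x = (-6436.742248·5.334 − 2.974·-3722.280340) / -477.539948 = 48.715341
y = (-130.112·-3722.280340 − -6436.742248·-72.790) / -477.539948 = -33.050369
|P − Q| = √((48.715341 − -7.459)² + (-33.050369 − -3.388)²) = 63.524898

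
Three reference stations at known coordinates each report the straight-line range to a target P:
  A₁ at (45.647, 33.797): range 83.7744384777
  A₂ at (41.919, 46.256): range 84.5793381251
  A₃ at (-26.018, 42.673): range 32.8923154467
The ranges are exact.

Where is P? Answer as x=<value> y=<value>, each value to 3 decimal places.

x=-34.972 y=11.023

eq1: (x − 45.647)² + (y − 33.797)² = 83.7744384777²
eq2: (x − 41.919)² + (y − 46.256)² = 84.5793381251²
eq3: (x + 26.018)² + (y − 42.673)² = 32.8923154467²
eq1−eq3, eq1−eq2 (x²,y² cancel):
  -143.330·x + 17.752·y = 5208.287562
  -7.456·x + 24.918·y = 535.426384
det = -143.330·24.918 − 17.752·-7.456 = -3439.138028
x = (5208.287562·24.918 − 17.752·535.426384) / -3439.138028 = -34.972490
y = (-143.330·535.426384 − 5208.287562·-7.456) / -3439.138028 = 11.023015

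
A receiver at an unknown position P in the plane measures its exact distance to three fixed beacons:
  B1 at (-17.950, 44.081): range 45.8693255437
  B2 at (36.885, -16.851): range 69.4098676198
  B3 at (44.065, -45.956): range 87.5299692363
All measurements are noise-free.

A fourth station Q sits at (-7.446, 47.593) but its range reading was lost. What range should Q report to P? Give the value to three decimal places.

eq1: (x + 17.950)² + (y − 44.081)² = 45.8693255437²
eq2: (x − 36.885)² + (y + 16.851)² = 69.4098676198²
eq3: (x − 44.065)² + (y + 45.956)² = 87.5299692363²
eq3−eq1, eq3−eq2 (x²,y² cancel):
  -124.030·x + 180.074·y = 3769.159389
  -14.360·x + 58.210·y = 434.547057
det = -124.030·58.210 − 180.074·-14.360 = -4633.923660
x = (3769.159389·58.210 − 180.074·434.547057) / -4633.923660 = -30.460610
y = (-124.030·434.547057 − 3769.159389·-14.360) / -4633.923660 = -0.049258
|P − Q| = √((-30.460610 − -7.446)² + (-0.049258 − 47.593)²) = 52.909895

52.910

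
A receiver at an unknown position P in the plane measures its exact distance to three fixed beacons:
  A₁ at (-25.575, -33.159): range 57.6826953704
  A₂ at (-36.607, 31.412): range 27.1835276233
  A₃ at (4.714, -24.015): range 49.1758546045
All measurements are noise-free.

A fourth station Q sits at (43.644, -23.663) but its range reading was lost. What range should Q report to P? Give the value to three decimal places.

eq1: (x + 25.575)² + (y + 33.159)² = 57.6826953704²
eq2: (x + 36.607)² + (y − 31.412)² = 27.1835276233²
eq3: (x − 4.714)² + (y + 24.015)² = 49.1758546045²
eq3−eq2, eq3−eq1 (x²,y² cancel):
  -82.642·x + 110.854·y = 3407.164674
  -60.578·x − 18.288·y = 245.629216
det = -82.642·-18.288 − 110.854·-60.578 = 8226.670508
x = (3407.164674·-18.288 − 110.854·245.629216) / 8226.670508 = -10.884015
y = (-82.642·245.629216 − 3407.164674·-60.578) / 8226.670508 = 22.621537
|P − Q| = √((-10.884015 − 43.644)² + (22.621537 − -23.663)²) = 71.523163

71.523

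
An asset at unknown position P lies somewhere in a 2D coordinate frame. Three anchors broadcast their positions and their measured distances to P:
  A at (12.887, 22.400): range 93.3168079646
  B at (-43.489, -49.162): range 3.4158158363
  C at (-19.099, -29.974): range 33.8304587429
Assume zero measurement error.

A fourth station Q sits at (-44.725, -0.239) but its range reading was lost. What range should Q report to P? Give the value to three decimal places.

49.055

eq1: (x − 12.887)² + (y − 22.400)² = 93.3168079646²
eq2: (x + 43.489)² + (y + 49.162)² = 3.4158158363²
eq3: (x + 19.099)² + (y + 29.974)² = 33.8304587429²
eq3−eq1, eq3−eq2 (x²,y² cancel):
  63.972·x + 104.748·y = -8158.904418
  -48.780·x − 38.376·y = 4177.815029
det = 63.972·-38.376 − 104.748·-48.780 = 2654.617968
x = (-8158.904418·-38.376 − 104.748·4177.815029) / 2654.617968 = -46.903793
y = (63.972·4177.815029 − -8158.904418·-48.780) / 2654.617968 = -49.245570
|P − Q| = √((-46.903793 − -44.725)² + (-49.245570 − -0.239)²) = 49.054980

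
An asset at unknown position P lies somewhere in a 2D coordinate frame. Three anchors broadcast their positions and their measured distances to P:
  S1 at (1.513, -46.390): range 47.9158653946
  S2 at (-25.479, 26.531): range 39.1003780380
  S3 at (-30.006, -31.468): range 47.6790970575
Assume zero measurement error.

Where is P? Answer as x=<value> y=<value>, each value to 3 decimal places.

x=4.503 y=1.433

eq1: (x − 1.513)² + (y + 46.390)² = 47.9158653946²
eq2: (x + 25.479)² + (y − 26.531)² = 39.1003780380²
eq3: (x + 30.006)² + (y + 31.468)² = 47.6790970575²
eq1−eq3, eq1−eq2 (x²,y² cancel):
  -63.038·x + 29.844·y = -241.092349
  -53.984·x + 145.842·y = -34.157273
det = -63.038·145.842 − 29.844·-53.984 = -7582.489500
x = (-241.092349·145.842 − 29.844·-34.157273) / -7582.489500 = 4.502743
y = (-63.038·-34.157273 − -241.092349·-53.984) / -7582.489500 = 1.432501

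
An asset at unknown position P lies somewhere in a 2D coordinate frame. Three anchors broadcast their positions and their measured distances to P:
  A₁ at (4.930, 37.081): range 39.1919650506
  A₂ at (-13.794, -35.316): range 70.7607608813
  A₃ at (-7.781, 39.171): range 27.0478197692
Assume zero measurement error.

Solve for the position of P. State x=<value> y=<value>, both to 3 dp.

x=-33.993 y=32.500

eq1: (x − 4.930)² + (y − 37.081)² = 39.1919650506²
eq2: (x + 13.794)² + (y + 35.316)² = 70.7607608813²
eq3: (x + 7.781)² + (y − 39.171)² = 27.0478197692²
eq3−eq1, eq3−eq2 (x²,y² cancel):
  25.422·x − 4.180·y = -1000.031311
  -12.026·x − 148.974·y = -4432.917636
det = 25.422·-148.974 − -4.180·-12.026 = -3837.485708
x = (-1000.031311·-148.974 − -4.180·-4432.917636) / -3837.485708 = -33.993369
y = (25.422·-4432.917636 − -1000.031311·-12.026) / -3837.485708 = 32.500449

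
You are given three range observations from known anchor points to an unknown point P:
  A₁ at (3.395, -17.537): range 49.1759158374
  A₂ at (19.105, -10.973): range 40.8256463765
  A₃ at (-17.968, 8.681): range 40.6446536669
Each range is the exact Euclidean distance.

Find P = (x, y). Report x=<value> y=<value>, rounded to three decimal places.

eq1: (x − 3.395)² + (y + 17.537)² = 49.1759158374²
eq2: (x − 19.105)² + (y + 10.973)² = 40.8256463765²
eq3: (x + 17.968)² + (y − 8.681)² = 40.6446536669²
eq1−eq3, eq1−eq2 (x²,y² cancel):
  -42.726·x + 52.436·y = 845.419218
  31.420·x + 13.128·y = 917.872656
det = -42.726·13.128 − 52.436·31.420 = -2208.446048
x = (845.419218·13.128 − 52.436·917.872656) / -2208.446048 = 16.767857
y = (-42.726·917.872656 − 845.419218·31.420) / -2208.446048 = 29.785694

x=16.768 y=29.786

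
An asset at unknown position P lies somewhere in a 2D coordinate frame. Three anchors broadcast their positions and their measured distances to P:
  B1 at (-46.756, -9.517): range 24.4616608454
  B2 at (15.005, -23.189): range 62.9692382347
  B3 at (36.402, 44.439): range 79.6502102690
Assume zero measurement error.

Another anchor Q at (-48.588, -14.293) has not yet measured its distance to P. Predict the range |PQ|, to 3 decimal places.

29.570

eq1: (x + 46.756)² + (y + 9.517)² = 24.4616608454²
eq2: (x − 15.005)² + (y + 23.189)² = 62.9692382347²
eq3: (x − 36.402)² + (y − 44.439)² = 79.6502102690²
eq2−eq3, eq2−eq1 (x²,y² cancel):
  42.794·x + 135.256·y = 158.019547
  -123.522·x + 27.344·y = 4880.569192
det = 42.794·27.344 − 135.256·-123.522 = 17877.250768
x = (158.019547·27.344 − 135.256·4880.569192) / 17877.250768 = -36.683794
y = (42.794·4880.569192 − 158.019547·-123.522) / 17877.250768 = 12.774781
|P − Q| = √((-36.683794 − -48.588)² + (12.774781 − -14.293)²) = 29.569831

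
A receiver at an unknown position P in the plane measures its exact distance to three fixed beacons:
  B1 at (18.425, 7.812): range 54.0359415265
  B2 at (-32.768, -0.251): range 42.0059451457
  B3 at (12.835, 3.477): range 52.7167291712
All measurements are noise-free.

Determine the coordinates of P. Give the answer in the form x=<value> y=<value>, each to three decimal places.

eq1: (x − 18.425)² + (y − 7.812)² = 54.0359415265²
eq2: (x + 32.768)² + (y + 0.251)² = 42.0059451457²
eq3: (x − 12.835)² + (y − 3.477)² = 52.7167291712²
eq1−eq3, eq1−eq2 (x²,y² cancel):
  -11.180·x − 8.670·y = -82.851773
  -102.386·x − 16.126·y = 1828.680405
det = -11.180·-16.126 − -8.670·-102.386 = -707.397940
x = (-82.851773·-16.126 − -8.670·1828.680405) / -707.397940 = -24.301353
y = (-11.180·1828.680405 − -82.851773·-102.386) / -707.397940 = 40.892837

x=-24.301 y=40.893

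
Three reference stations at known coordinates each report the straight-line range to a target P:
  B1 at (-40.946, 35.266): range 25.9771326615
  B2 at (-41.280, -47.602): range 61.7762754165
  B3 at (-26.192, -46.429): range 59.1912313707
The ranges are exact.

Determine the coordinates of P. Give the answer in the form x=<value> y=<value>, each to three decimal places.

eq1: (x + 40.946)² + (y − 35.266)² = 25.9771326615²
eq2: (x + 41.280)² + (y + 47.602)² = 61.7762754165²
eq3: (x + 26.192)² + (y + 46.429)² = 59.1912313707²
eq3−eq2, eq3−eq1 (x²,y² cancel):
  -30.176·x − 2.346·y = 815.609566
  -29.508·x + 163.390·y = 2907.383217
det = -30.176·163.390 − -2.346·-29.508 = -4999.682408
x = (815.609566·163.390 − -2.346·2907.383217) / -4999.682408 = -28.018413
y = (-30.176·2907.383217 − 815.609566·-29.508) / -4999.682408 = 12.734047

x=-28.018 y=12.734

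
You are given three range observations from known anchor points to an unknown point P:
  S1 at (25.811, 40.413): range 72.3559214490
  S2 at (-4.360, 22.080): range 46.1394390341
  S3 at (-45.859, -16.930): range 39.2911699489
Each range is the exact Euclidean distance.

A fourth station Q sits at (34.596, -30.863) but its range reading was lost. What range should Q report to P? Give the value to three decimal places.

eq1: (x − 25.811)² + (y − 40.413)² = 72.3559214490²
eq2: (x + 4.360)² + (y − 22.080)² = 46.1394390341²
eq3: (x + 45.859)² + (y + 16.930)² = 39.2911699489²
eq3−eq2, eq3−eq1 (x²,y² cancel):
  82.998·x + 78.020·y = -2468.188579
  143.340·x + 114.686·y = -3781.837824
det = 82.998·114.686 − 78.020·143.340 = -1664.678172
x = (-2468.188579·114.686 − 78.020·-3781.837824) / -1664.678172 = -7.203982
y = (82.998·-3781.837824 − -2468.188579·143.340) / -1664.678172 = -23.971706
|P − Q| = √((-7.203982 − 34.596)² + (-23.971706 − -30.863)²) = 42.364235

42.364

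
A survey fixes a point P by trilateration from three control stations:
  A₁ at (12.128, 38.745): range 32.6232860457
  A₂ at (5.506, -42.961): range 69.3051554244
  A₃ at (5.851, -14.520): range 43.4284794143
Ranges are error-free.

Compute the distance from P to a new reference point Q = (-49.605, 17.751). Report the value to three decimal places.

33.648

eq1: (x − 12.128)² + (y − 38.745)² = 32.6232860457²
eq2: (x − 5.506)² + (y + 42.961)² = 69.3051554244²
eq3: (x − 5.851)² + (y + 14.520)² = 43.4284794143²
eq2−eq1, eq2−eq3 (x²,y² cancel):
  13.244·x + 163.412·y = 3511.225628
  0.690·x + 56.882·y = 1286.272788
det = 13.244·56.882 − 163.412·0.690 = 640.590928
x = (3511.225628·56.882 − 163.412·1286.272788) / 640.590928 = -16.339402
y = (13.244·1286.272788 − 3511.225628·0.690) / 640.590928 = 22.811205
|P − Q| = √((-16.339402 − -49.605)² + (22.811205 − 17.751)²) = 33.648264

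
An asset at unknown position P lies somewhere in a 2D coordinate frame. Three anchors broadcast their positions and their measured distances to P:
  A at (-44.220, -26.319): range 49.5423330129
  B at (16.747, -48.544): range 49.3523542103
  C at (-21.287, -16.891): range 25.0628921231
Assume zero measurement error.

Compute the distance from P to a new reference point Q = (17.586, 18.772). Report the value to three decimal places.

eq1: (x + 44.220)² + (y + 26.319)² = 49.5423330129²
eq2: (x − 16.747)² + (y + 48.544)² = 49.3523542103²
eq3: (x + 21.287)² + (y + 16.891)² = 25.0628921231²
eq1−eq2, eq1−eq3 (x²,y² cancel):
  121.934·x − 44.450·y = 7.671678
  45.866·x + 18.856·y = -83.361712
det = 121.934·18.856 − -44.450·45.866 = 4337.931204
x = (7.671678·18.856 − -44.450·-83.361712) / 4337.931204 = -0.820845
y = (121.934·-83.361712 − 7.671678·45.866) / 4337.931204 = -2.424311
|P − Q| = √((-0.820845 − 17.586)² + (-2.424311 − 18.772)²) = 28.073040

28.073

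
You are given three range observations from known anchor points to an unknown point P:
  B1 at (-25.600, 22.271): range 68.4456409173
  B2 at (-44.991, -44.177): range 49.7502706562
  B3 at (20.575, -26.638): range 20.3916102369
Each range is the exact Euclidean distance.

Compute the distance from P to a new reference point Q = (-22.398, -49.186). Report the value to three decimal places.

28.702

eq1: (x + 25.600)² + (y − 22.271)² = 68.4456409173²
eq2: (x + 44.991)² + (y + 44.177)² = 49.7502706562²
eq3: (x − 20.575)² + (y + 26.638)² = 20.3916102369²
eq2−eq3, eq2−eq1 (x²,y² cancel):
  131.132·x + 35.078·y = -783.612079
  38.782·x + 132.896·y = -5034.156299
det = 131.132·132.896 − 35.078·38.782 = 16066.523276
x = (-783.612079·132.896 − 35.078·-5034.156299) / 16066.523276 = 4.509328
y = (131.132·-5034.156299 − -783.612079·38.782) / 16066.523276 = -39.196342
|P − Q| = √((4.509328 − -22.398)² + (-39.196342 − -49.186)²) = 28.701874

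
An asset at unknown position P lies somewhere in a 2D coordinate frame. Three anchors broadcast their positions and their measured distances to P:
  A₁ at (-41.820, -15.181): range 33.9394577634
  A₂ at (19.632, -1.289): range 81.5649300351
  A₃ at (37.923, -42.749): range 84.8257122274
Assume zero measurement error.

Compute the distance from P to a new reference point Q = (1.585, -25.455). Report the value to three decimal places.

eq1: (x + 41.820)² + (y + 15.181)² = 33.9394577634²
eq2: (x − 19.632)² + (y + 1.289)² = 81.5649300351²
eq3: (x − 37.923)² + (y + 42.749)² = 84.8257122274²
eq2−eq1, eq2−eq3 (x²,y² cancel):
  -122.904·x − 27.784·y = 7093.249234
  36.582·x − 82.920·y = 2335.990342
det = -122.904·-82.920 − -27.784·36.582 = 11207.593968
x = (7093.249234·-82.920 − -27.784·2335.990342) / 11207.593968 = -46.688796
y = (-122.904·2335.990342 − 7093.249234·36.582) / 11207.593968 = -48.769415
|P − Q| = √((-46.688796 − 1.585)² + (-48.769415 − -25.455)²) = 53.608967

53.609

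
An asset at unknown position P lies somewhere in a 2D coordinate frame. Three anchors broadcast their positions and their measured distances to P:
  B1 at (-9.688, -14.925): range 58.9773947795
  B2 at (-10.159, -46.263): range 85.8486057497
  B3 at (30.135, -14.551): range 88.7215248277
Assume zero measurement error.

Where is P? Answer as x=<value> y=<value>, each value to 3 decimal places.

eq1: (x + 9.688)² + (y + 14.925)² = 58.9773947795²
eq2: (x + 10.159)² + (y + 46.263)² = 85.8486057497²
eq3: (x − 30.135)² + (y + 14.551)² = 88.7215248277²
eq3−eq2, eq3−eq1 (x²,y² cancel):
  -80.588·x − 63.424·y = 1625.146483
  -79.646·x − 0.748·y = 3589.939016
det = -80.588·-0.748 − -63.424·-79.646 = -4991.188080
x = (1625.146483·-0.748 − -63.424·3589.939016) / -4991.188080 = -45.374504
y = (-80.588·3589.939016 − 1625.146483·-79.646) / -4991.188080 = 32.030368

x=-45.375 y=32.030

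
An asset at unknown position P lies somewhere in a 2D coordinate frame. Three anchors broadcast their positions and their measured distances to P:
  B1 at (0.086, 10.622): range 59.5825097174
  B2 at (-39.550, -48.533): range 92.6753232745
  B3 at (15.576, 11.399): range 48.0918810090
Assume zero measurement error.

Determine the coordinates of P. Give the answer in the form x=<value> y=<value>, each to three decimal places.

x=49.460 y=-22.728

eq1: (x − 0.086)² + (y − 10.622)² = 59.5825097174²
eq2: (x + 39.550)² + (y + 48.533)² = 92.6753232745²
eq3: (x − 15.576)² + (y − 11.399)² = 48.0918810090²
eq2−eq3, eq2−eq1 (x²,y² cancel):
  110.252·x + 119.864·y = 2728.780913
  79.272·x + 118.310·y = 1231.819771
det = 110.252·118.310 − 119.864·79.272 = 3542.055112
x = (2728.780913·118.310 − 119.864·1231.819771) / 3542.055112 = 49.460333
y = (110.252·1231.819771 − 2728.780913·79.272) / 3542.055112 = -22.728423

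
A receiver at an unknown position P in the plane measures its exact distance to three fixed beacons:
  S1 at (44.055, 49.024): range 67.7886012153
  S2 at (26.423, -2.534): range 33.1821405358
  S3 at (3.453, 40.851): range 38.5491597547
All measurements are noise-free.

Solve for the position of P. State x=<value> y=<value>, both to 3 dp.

eq1: (x − 44.055)² + (y − 49.024)² = 67.7886012153²
eq2: (x − 26.423)² + (y + 2.534)² = 33.1821405358²
eq3: (x − 3.453)² + (y − 40.851)² = 38.5491597547²
eq3−eq2, eq3−eq1 (x²,y² cancel):
  45.940·x − 86.770·y = -591.148058
  81.204·x + 16.346·y = -445.788546
det = 45.940·16.346 − -86.770·81.204 = 7797.006320
x = (-591.148058·16.346 − -86.770·-445.788546) / 7797.006320 = -6.200326
y = (45.940·-445.788546 − -591.148058·81.204) / 7797.006320 = 3.530081

x=-6.200 y=3.530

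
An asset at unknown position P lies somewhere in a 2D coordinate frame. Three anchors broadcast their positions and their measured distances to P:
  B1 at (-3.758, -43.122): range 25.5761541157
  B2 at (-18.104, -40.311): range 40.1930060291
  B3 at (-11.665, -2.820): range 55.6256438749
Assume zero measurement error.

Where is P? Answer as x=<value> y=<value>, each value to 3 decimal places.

x=21.436 y=-47.525

eq1: (x + 3.758)² + (y + 43.122)² = 25.5761541157²
eq2: (x + 18.104)² + (y + 40.311)² = 40.1930060291²
eq3: (x + 11.665)² + (y + 2.820)² = 55.6256438749²
eq1−eq3, eq1−eq2 (x²,y² cancel):
  -15.814·x + 80.604·y = -4169.677420
  -28.692·x + 5.622·y = -882.235985
det = -15.814·5.622 − 80.604·-28.692 = 2223.783660
x = (-4169.677420·5.622 − 80.604·-882.235985) / 2223.783660 = 21.436358
y = (-15.814·-882.235985 − -4169.677420·-28.692) / 2223.783660 = -47.524724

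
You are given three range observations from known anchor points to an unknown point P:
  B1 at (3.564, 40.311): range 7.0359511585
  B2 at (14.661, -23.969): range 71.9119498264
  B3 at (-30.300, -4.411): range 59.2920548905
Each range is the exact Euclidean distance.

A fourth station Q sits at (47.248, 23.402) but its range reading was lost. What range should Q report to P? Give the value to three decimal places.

52.440

eq1: (x − 3.564)² + (y − 40.311)² = 7.0359511585²
eq2: (x − 14.661)² + (y + 23.969)² = 71.9119498264²
eq3: (x + 30.300)² + (y + 4.411)² = 59.2920548905²
eq2−eq3, eq2−eq1 (x²,y² cancel):
  -89.922·x + 39.116·y = 1803.869794
  -22.194·x + 128.560·y = 5970.044854
det = -89.922·128.560 − 39.116·-22.194 = -10692.231816
x = (1803.869794·128.560 − 39.116·5970.044854) / -10692.231816 = 0.151397
y = (-89.922·5970.044854 − 1803.869794·-22.194) / -10692.231816 = 46.463947
|P − Q| = √((0.151397 − 47.248)² + (46.463947 − 23.402)²) = 52.439902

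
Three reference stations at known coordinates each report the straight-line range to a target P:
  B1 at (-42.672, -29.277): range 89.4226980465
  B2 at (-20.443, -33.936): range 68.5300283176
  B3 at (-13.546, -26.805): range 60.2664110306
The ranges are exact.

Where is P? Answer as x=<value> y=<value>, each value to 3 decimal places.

x=45.835 y=-16.512

eq1: (x + 42.672)² + (y + 29.277)² = 89.4226980465²
eq2: (x + 20.443)² + (y + 33.936)² = 68.5300283176²
eq3: (x + 13.546)² + (y + 26.805)² = 60.2664110306²
eq2−eq1, eq2−eq3 (x²,y² cancel):
  -44.458·x + 9.318·y = -2191.580177
  13.794·x + 14.262·y = 396.758279
det = -44.458·14.262 − 9.318·13.794 = -762.592488
x = (-2191.580177·14.262 − 9.318·396.758279) / -762.592488 = 45.834847
y = (-44.458·396.758279 − -2191.580177·13.794) / -762.592488 = -16.511541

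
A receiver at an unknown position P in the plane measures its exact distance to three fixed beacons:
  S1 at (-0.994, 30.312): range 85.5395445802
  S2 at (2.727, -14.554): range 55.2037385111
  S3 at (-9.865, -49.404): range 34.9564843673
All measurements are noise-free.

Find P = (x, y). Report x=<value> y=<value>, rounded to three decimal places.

x=-44.311 y=-43.449

eq1: (x + 0.994)² + (y − 30.312)² = 85.5395445802²
eq2: (x − 2.727)² + (y + 14.554)² = 55.2037385111²
eq3: (x + 9.865)² + (y + 49.404)² = 34.9564843673²
eq3−eq1, eq3−eq2 (x²,y² cancel):
  17.742·x + 159.432·y = -7713.325949
  25.184·x + 69.700·y = -4144.314942
det = 17.742·69.700 − 159.432·25.184 = -2778.518088
x = (-7713.325949·69.700 − 159.432·-4144.314942) / -2778.518088 = -44.310527
y = (17.742·-4144.314942 − -7713.325949·25.184) / -2778.518088 = -43.449048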